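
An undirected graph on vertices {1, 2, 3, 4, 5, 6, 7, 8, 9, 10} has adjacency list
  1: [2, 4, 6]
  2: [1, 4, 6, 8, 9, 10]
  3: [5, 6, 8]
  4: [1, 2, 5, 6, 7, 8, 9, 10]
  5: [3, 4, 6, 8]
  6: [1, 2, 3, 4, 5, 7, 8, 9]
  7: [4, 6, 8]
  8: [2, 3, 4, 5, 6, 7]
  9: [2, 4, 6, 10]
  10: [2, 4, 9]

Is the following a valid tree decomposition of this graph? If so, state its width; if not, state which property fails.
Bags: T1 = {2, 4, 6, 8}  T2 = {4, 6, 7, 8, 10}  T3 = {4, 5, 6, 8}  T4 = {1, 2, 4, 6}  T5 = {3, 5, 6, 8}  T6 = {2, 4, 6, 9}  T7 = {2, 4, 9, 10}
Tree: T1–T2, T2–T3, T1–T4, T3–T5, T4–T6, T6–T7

A tree decomposition must satisfy three properties: every vertex lies in some bag; for every edge, both endpoints lie together in some bag; and for every vertex, the bags containing it form a connected subtree. Here bags containing vertex 10 are not connected in the tree, so the decomposition is invalid.

No — bags containing vertex 10 are not connected in the tree.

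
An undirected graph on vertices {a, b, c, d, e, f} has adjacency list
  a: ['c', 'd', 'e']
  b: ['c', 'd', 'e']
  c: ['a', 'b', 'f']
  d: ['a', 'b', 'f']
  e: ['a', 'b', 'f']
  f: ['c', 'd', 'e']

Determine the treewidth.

A width-3 tree decomposition is:
Bags: B1 = {a, b, e, f}  B2 = {a, b, d, f}  B3 = {a, b, c, f}
Tree: B1–B2, B2–B3
The largest bag has 4 vertices, giving width 3; this decomposition certifies tw(G) ≤ 3. For the lower bound: the 4 vertex sets {e,f}, {b,d}, {a}, {c} are disjoint, each induces a connected subgraph, and every pair is joined by at least one edge of G. Contracting each set to a single vertex therefore yields K_{4} as a minor, and since treewidth is minor-monotone, tw(G) ≥ tw(K_{4}) = 3. Combining the bounds, tw(G) = 3.

3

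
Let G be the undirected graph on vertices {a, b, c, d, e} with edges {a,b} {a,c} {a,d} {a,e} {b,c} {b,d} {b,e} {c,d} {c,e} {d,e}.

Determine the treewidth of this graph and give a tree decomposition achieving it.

Treewidth 4.
One such decomposition:
Bags: B1 = {a, b, c, d, e}
Tree: (single bag)

With just one bag of size 5, the width is 5 − 1 = 4, so tw(G) ≤ 4. Conversely, {a, b, c, d, e} is a clique of size 5, and the vertices of any clique must share a bag in every tree decomposition; so some bag has ≥ 5 vertices and tw(G) ≥ 4. Therefore the treewidth is 4.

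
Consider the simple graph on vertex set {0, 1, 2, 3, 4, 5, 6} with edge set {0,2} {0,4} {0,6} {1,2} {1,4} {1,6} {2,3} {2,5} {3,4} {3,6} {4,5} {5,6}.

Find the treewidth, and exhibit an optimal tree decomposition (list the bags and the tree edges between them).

Each bag holds 4 vertices, so the decomposition has width 3, which upper-bounds the treewidth. For the lower bound: the 4 vertex sets {1,2}, {0,4}, {6}, {5} are disjoint, each induces a connected subgraph, and every pair is joined by at least one edge of G. Contracting each set to a single vertex therefore yields K_{4} as a minor, and since treewidth is minor-monotone, tw(G) ≥ tw(K_{4}) = 3. Combining the bounds, tw(G) = 3.

Treewidth 3.
One optimal decomposition is:
Bags: B1 = {1, 2, 4, 6}  B2 = {0, 2, 4, 6}  B3 = {2, 4, 5, 6}  B4 = {2, 3, 4, 6}
Tree: B1–B2, B2–B3, B3–B4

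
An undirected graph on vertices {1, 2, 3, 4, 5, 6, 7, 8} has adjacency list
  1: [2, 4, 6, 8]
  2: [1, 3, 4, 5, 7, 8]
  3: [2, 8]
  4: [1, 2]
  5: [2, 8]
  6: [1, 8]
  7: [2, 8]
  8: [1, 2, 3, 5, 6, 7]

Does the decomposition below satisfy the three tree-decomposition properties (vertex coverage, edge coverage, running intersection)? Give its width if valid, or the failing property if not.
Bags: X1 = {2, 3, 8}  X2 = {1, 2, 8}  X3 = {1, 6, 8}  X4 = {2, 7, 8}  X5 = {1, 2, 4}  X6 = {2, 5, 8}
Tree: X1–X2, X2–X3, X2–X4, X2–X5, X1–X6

Yes; width 2.

Every vertex of G appears in some bag (union = {1, 2, 3, 4, 5, 6, 7, 8}); every edge is covered by a bag; and for each vertex v the set of bags containing v is connected in the bag tree. The decomposition is therefore valid. The largest bag has 3 vertices, so the width is 2.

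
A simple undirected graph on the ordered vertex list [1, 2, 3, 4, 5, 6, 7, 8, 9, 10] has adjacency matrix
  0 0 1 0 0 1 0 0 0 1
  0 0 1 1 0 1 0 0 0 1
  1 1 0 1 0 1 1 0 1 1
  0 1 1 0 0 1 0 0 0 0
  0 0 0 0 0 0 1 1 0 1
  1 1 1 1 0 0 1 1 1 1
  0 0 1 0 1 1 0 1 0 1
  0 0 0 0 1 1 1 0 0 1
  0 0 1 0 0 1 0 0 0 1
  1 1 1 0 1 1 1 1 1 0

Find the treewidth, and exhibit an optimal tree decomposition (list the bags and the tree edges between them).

The largest bag has 4 vertices, giving width 3; this decomposition certifies tw(G) ≤ 3. On the other hand G contains the 4-clique {5, 7, 8, 10}. A clique must lie in a single bag of any decomposition, so no decomposition can have width below 3. Therefore the treewidth is 3.

Treewidth 3.
Bags: B1 = {3, 6, 7, 10}  B2 = {2, 3, 6, 10}  B3 = {3, 6, 9, 10}  B4 = {1, 3, 6, 10}  B5 = {6, 7, 8, 10}  B6 = {5, 7, 8, 10}  B7 = {2, 3, 4, 6}
Tree: B1–B2, B1–B3, B1–B4, B1–B5, B5–B6, B2–B7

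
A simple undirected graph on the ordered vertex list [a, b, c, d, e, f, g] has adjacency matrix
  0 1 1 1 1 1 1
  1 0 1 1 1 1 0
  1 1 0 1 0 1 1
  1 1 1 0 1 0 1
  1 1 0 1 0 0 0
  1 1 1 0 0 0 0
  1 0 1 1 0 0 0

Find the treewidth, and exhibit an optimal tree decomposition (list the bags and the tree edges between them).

The largest bag has 4 vertices, giving width 3; this decomposition certifies tw(G) ≤ 3. On the other hand G contains the 4-clique {a, b, d, e}. A clique must lie in a single bag of any decomposition, so no decomposition can have width below 3. Therefore the treewidth is 3.

Treewidth 3.
Bags: B1 = {a, c, d, g}  B2 = {a, b, c, d}  B3 = {a, b, c, f}  B4 = {a, b, d, e}
Tree: B1–B2, B2–B3, B2–B4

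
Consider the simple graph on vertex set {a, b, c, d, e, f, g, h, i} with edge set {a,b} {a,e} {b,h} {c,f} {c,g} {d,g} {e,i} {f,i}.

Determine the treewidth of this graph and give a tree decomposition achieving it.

Treewidth 1.
Bags: B1 = {b, h}  B2 = {a, b}  B3 = {a, e}  B4 = {e, i}  B5 = {f, i}  B6 = {c, f}  B7 = {c, g}  B8 = {d, g}
Tree: B1–B2, B2–B3, B3–B4, B4–B5, B5–B6, B6–B7, B7–B8

Each bag holds 2 vertices, so the decomposition has width 1, which upper-bounds the treewidth. Since G has at least one edge (e.g. h–b), it is not an edgeless graph, so tw(G) ≥ 1. The upper and lower bounds meet at 1, so that is the treewidth.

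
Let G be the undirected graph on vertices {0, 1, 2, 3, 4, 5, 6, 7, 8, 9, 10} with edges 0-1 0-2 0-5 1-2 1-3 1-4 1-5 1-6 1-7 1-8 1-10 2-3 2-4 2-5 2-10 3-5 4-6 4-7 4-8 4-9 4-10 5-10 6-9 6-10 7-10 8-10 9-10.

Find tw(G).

3

A width-3 tree decomposition is:
Bags: B1 = {1, 2, 4, 10}  B2 = {1, 4, 8, 10}  B3 = {1, 2, 5, 10}  B4 = {1, 4, 6, 10}  B5 = {1, 2, 3, 5}  B6 = {1, 4, 7, 10}  B7 = {4, 6, 9, 10}  B8 = {0, 1, 2, 5}
Tree: B1–B2, B1–B3, B1–B4, B3–B5, B1–B6, B4–B7, B3–B8
The largest bag has 4 vertices, giving width 3; this decomposition certifies tw(G) ≤ 3. On the other hand G contains the 4-clique {0, 1, 2, 5}. A clique must lie in a single bag of any decomposition, so no decomposition can have width below 3. The upper and lower bounds meet at 3, so that is the treewidth.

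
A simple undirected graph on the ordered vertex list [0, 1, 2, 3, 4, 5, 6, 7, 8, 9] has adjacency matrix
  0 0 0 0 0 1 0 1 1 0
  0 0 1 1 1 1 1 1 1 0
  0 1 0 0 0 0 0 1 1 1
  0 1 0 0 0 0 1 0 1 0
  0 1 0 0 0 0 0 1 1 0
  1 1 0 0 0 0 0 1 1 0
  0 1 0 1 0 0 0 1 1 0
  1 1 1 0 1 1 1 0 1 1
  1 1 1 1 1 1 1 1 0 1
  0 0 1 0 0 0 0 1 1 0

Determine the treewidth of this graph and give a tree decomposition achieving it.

The largest bag has 4 vertices, giving width 3; this decomposition certifies tw(G) ≤ 3. Conversely, {1, 3, 6, 8} is a clique of size 4, and the vertices of any clique must share a bag in every tree decomposition; so some bag has ≥ 4 vertices and tw(G) ≥ 3. The upper and lower bounds meet at 3, so that is the treewidth.

Treewidth 3.
Bags: B1 = {1, 3, 6, 8}  B2 = {1, 6, 7, 8}  B3 = {1, 5, 7, 8}  B4 = {1, 4, 7, 8}  B5 = {1, 2, 7, 8}  B6 = {2, 7, 8, 9}  B7 = {0, 5, 7, 8}
Tree: B1–B2, B2–B3, B2–B4, B2–B5, B5–B6, B3–B7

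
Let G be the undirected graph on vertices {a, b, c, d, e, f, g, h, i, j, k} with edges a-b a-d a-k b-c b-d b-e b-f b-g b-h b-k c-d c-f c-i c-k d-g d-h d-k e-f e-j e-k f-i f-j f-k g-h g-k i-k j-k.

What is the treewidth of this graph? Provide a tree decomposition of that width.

Treewidth 3.
Bags: B1 = {b, c, f, k}  B2 = {c, f, i, k}  B3 = {b, c, d, k}  B4 = {a, b, d, k}  B5 = {b, d, g, k}  B6 = {b, d, g, h}  B7 = {b, e, f, k}  B8 = {e, f, j, k}
Tree: B1–B2, B1–B3, B3–B4, B4–B5, B5–B6, B1–B7, B7–B8

Each bag holds 4 vertices, so the decomposition has width 3, which upper-bounds the treewidth. For the lower bound, the 4 vertices {b, d, g, h} are pairwise adjacent, and any tree decomposition puts a clique entirely inside one bag — forcing width ≥ 3. Combining the bounds, tw(G) = 3.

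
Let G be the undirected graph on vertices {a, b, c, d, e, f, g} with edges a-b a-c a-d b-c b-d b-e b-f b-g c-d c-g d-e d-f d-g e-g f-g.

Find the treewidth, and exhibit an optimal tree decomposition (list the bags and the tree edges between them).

The largest bag has 4 vertices, giving width 3; this decomposition certifies tw(G) ≤ 3. For the lower bound, the 4 vertices {b, d, e, g} are pairwise adjacent, and any tree decomposition puts a clique entirely inside one bag — forcing width ≥ 3. Therefore the treewidth is 3.

Treewidth 3.
Bags: B1 = {a, b, c, d}  B2 = {b, c, d, g}  B3 = {b, d, e, g}  B4 = {b, d, f, g}
Tree: B1–B2, B2–B3, B3–B4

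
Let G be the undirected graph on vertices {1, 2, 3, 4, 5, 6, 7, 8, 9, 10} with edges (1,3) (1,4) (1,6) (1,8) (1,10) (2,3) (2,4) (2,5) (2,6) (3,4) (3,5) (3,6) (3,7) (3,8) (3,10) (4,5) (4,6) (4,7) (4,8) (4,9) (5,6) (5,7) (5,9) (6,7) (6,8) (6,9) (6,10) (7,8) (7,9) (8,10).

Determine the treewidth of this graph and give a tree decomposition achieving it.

Treewidth 4.
One optimal decomposition is:
Bags: B1 = {2, 3, 4, 5, 6}  B2 = {3, 4, 5, 6, 7}  B3 = {3, 4, 6, 7, 8}  B4 = {4, 5, 6, 7, 9}  B5 = {1, 3, 4, 6, 8}  B6 = {1, 3, 6, 8, 10}
Tree: B1–B2, B2–B3, B2–B4, B3–B5, B5–B6

Each bag holds 5 vertices, so the decomposition has width 4, which upper-bounds the treewidth. For the lower bound, the 5 vertices {4, 5, 6, 7, 9} are pairwise adjacent, and any tree decomposition puts a clique entirely inside one bag — forcing width ≥ 4. The upper and lower bounds meet at 4, so that is the treewidth.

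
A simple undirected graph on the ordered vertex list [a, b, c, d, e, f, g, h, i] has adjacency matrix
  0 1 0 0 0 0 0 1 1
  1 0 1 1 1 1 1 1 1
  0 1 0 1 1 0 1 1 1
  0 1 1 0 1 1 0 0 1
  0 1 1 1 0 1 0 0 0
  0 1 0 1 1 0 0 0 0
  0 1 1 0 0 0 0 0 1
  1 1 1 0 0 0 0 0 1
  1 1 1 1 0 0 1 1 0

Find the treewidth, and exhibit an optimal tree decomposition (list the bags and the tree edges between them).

The largest bag has 4 vertices, giving width 3; this decomposition certifies tw(G) ≤ 3. On the other hand G contains the 4-clique {b, c, d, e}. A clique must lie in a single bag of any decomposition, so no decomposition can have width below 3. The upper and lower bounds meet at 3, so that is the treewidth.

Treewidth 3.
One optimal decomposition is:
Bags: B1 = {b, c, d, i}  B2 = {b, c, g, i}  B3 = {b, c, h, i}  B4 = {a, b, h, i}  B5 = {b, c, d, e}  B6 = {b, d, e, f}
Tree: B1–B2, B2–B3, B3–B4, B1–B5, B5–B6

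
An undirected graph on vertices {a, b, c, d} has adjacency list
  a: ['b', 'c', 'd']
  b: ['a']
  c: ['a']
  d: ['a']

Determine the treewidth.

1

A width-1 tree decomposition is:
Bags: B1 = {a, d}  B2 = {a, b}  B3 = {a, c}
Tree: B1–B2, B2–B3
The largest bag has 2 vertices, giving width 1; this decomposition certifies tw(G) ≤ 1. Since G has at least one edge (e.g. d–a), it is not an edgeless graph, so tw(G) ≥ 1. Hence tw(G) = 1 exactly.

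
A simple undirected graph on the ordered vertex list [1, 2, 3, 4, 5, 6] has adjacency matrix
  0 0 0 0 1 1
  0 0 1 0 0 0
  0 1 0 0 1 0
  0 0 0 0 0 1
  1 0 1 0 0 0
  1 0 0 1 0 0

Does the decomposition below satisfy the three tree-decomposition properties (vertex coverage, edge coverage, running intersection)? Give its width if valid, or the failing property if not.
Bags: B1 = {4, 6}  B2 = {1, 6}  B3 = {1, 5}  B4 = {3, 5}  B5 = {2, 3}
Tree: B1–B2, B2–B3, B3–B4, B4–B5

Yes; width 1.

Vertex coverage: the bags together contain {1, 2, 3, 4, 5, 6}, the full vertex set. Edge coverage: each edge of G has both endpoints in at least one bag. Running intersection: for every vertex, the bags containing it form a connected subtree. All three properties hold, so this is a valid tree decomposition of width max|bag| − 1 = 1, and hence tw(G) ≤ 1.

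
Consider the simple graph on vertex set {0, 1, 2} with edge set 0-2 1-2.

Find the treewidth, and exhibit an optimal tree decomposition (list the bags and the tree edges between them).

The largest bag has 2 vertices, giving width 1; this decomposition certifies tw(G) ≤ 1. Any graph with an edge has treewidth ≥ 1, and G has the edge 1–2. The upper and lower bounds meet at 1, so that is the treewidth.

Treewidth 1.
Bags: B1 = {1, 2}  B2 = {0, 2}
Tree: B1–B2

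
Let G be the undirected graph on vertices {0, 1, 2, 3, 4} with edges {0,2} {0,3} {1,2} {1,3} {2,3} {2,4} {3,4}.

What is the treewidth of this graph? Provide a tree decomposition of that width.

Treewidth 2.
One such decomposition:
Bags: B1 = {1, 2, 3}  B2 = {0, 2, 3}  B3 = {2, 3, 4}
Tree: B1–B2, B1–B3

Every bag has size at most 3, so the width is 3 − 1 = 2 and tw(G) ≤ 2. For the lower bound, the 3 vertices {0, 2, 3} are pairwise adjacent, and any tree decomposition puts a clique entirely inside one bag — forcing width ≥ 2. Hence tw(G) = 2 exactly.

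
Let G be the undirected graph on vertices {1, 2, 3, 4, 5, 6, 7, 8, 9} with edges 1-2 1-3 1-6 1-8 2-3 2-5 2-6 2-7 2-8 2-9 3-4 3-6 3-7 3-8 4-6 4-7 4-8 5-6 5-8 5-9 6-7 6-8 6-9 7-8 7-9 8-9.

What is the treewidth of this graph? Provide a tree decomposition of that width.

Treewidth 4.
One such decomposition:
Bags: B1 = {3, 4, 6, 7, 8}  B2 = {2, 3, 6, 7, 8}  B3 = {2, 6, 7, 8, 9}  B4 = {2, 5, 6, 8, 9}  B5 = {1, 2, 3, 6, 8}
Tree: B1–B2, B2–B3, B3–B4, B2–B5

Every bag has size at most 5, so the width is 5 − 1 = 4 and tw(G) ≤ 4. For the lower bound, the 5 vertices {2, 5, 6, 8, 9} are pairwise adjacent, and any tree decomposition puts a clique entirely inside one bag — forcing width ≥ 4. Combining the bounds, tw(G) = 4.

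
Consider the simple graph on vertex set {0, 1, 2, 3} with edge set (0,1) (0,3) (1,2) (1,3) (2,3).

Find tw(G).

2

A width-2 tree decomposition is:
Bags: B1 = {0, 1, 3}  B2 = {1, 2, 3}
Tree: B1–B2
The largest bag has 3 vertices, giving width 2; this decomposition certifies tw(G) ≤ 2. On the other hand G contains the 3-clique {0, 1, 3}. A clique must lie in a single bag of any decomposition, so no decomposition can have width below 2. Combining the bounds, tw(G) = 2.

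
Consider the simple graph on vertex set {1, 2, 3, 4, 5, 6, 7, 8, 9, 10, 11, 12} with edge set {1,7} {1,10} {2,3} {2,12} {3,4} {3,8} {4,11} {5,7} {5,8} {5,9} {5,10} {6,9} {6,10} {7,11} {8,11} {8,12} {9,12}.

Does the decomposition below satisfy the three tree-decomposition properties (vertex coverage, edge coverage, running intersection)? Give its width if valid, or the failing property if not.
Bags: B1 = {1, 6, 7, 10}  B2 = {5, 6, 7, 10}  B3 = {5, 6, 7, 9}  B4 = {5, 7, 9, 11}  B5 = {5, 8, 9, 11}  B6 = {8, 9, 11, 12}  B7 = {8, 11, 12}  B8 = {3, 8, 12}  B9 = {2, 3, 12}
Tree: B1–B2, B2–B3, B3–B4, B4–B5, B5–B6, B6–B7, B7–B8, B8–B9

A tree decomposition must satisfy three properties: every vertex lies in some bag; for every edge, both endpoints lie together in some bag; and for every vertex, the bags containing it form a connected subtree. Here vertex 4 appears in no bag, so the decomposition is invalid.

No — vertex 4 appears in no bag.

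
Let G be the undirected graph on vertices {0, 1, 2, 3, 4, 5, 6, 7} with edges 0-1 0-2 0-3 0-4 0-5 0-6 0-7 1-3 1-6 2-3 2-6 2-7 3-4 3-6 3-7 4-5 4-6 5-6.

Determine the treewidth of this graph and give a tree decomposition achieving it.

Treewidth 3.
One optimal decomposition is:
Bags: B1 = {0, 2, 3, 6}  B2 = {0, 1, 3, 6}  B3 = {0, 3, 4, 6}  B4 = {0, 4, 5, 6}  B5 = {0, 2, 3, 7}
Tree: B1–B2, B1–B3, B3–B4, B1–B5

The largest bag has 4 vertices, giving width 3; this decomposition certifies tw(G) ≤ 3. Conversely, {0, 1, 3, 6} is a clique of size 4, and the vertices of any clique must share a bag in every tree decomposition; so some bag has ≥ 4 vertices and tw(G) ≥ 3. Combining the bounds, tw(G) = 3.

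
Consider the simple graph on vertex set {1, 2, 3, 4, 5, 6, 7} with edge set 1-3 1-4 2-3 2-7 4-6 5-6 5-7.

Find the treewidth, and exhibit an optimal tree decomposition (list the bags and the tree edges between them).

Treewidth 2.
One optimal decomposition is:
Bags: B1 = {1, 3, 4}  B2 = {3, 4, 6}  B3 = {3, 5, 6}  B4 = {3, 5, 7}  B5 = {2, 3, 7}
Tree: B1–B2, B2–B3, B3–B4, B4–B5

The largest bag has 3 vertices, giving width 2; this decomposition certifies tw(G) ≤ 2. For the lower bound, G contains the cycle 3–1–4–6–5–7–2–3, so G is not a forest; only forests have treewidth ≤ 1, hence tw(G) ≥ 2. The upper and lower bounds meet at 2, so that is the treewidth.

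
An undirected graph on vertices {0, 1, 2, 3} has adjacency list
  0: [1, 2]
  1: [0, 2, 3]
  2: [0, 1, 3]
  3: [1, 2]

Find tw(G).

2

A width-2 tree decomposition is:
Bags: B1 = {1, 2, 3}  B2 = {0, 1, 2}
Tree: B1–B2
The largest bag has 3 vertices, giving width 2; this decomposition certifies tw(G) ≤ 2. Conversely, {0, 1, 2} is a clique of size 3, and the vertices of any clique must share a bag in every tree decomposition; so some bag has ≥ 3 vertices and tw(G) ≥ 2. Combining the bounds, tw(G) = 2.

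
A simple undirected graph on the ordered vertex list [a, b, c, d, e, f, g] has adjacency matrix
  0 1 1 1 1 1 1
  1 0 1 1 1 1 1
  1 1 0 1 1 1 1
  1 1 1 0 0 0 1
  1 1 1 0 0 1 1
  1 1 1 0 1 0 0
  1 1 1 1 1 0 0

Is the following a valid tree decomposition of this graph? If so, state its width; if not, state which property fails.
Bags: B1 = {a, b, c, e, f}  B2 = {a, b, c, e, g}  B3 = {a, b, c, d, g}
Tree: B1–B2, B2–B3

Checking the three conditions: (i) the bags cover all of {a, b, c, d, e, f, g}; (ii) for each edge, some bag contains both endpoints; (iii) the bags containing any fixed vertex form a subtree. All hold, so the decomposition is valid with width 5 − 1 = 4.

Yes; width 4.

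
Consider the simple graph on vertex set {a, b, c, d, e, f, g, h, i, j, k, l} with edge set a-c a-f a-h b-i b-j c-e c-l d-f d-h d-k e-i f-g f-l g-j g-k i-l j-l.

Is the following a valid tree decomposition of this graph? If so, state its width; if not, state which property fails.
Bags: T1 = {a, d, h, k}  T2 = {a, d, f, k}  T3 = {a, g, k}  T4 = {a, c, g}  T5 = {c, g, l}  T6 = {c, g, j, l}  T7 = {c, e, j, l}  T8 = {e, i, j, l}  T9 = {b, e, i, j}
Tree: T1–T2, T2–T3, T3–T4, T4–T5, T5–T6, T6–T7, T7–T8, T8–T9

A tree decomposition must satisfy three properties: every vertex lies in some bag; for every edge, both endpoints lie together in some bag; and for every vertex, the bags containing it form a connected subtree. Here edge (f,g) lies in no bag, so the decomposition is invalid.

No — edge (f,g) lies in no bag.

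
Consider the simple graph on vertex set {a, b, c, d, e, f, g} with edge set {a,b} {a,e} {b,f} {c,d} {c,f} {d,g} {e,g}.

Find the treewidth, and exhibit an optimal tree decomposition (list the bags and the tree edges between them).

Treewidth 2.
One optimal decomposition is:
Bags: B1 = {c, d, f}  B2 = {b, d, f}  B3 = {a, b, d}  B4 = {a, d, e}  B5 = {d, e, g}
Tree: B1–B2, B2–B3, B3–B4, B4–B5

Every bag has size at most 3, so the width is 3 − 1 = 2 and tw(G) ≤ 2. For the lower bound, G contains the cycle d–c–f–b–a–e–g–d, so G is not a forest; only forests have treewidth ≤ 1, hence tw(G) ≥ 2. The upper and lower bounds meet at 2, so that is the treewidth.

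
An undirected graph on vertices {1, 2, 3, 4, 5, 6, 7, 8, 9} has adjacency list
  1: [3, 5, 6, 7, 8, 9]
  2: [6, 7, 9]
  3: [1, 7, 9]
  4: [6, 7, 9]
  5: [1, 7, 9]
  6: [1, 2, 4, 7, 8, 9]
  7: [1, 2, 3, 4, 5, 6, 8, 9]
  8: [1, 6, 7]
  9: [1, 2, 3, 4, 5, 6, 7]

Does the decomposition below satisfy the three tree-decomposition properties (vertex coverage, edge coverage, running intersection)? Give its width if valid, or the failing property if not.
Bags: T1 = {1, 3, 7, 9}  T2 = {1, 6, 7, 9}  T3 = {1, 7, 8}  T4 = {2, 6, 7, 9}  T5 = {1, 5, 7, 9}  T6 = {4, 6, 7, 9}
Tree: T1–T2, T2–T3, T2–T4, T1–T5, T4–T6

No — edge (6,8) lies in no bag.

A tree decomposition must satisfy three properties: every vertex lies in some bag; for every edge, both endpoints lie together in some bag; and for every vertex, the bags containing it form a connected subtree. Here edge (6,8) lies in no bag, so the decomposition is invalid.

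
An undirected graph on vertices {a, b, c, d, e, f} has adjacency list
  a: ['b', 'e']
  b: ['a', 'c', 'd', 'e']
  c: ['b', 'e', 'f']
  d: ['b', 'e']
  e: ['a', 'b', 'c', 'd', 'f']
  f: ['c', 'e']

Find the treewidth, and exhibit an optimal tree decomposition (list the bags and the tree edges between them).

Treewidth 2.
One optimal decomposition is:
Bags: B1 = {b, c, e}  B2 = {b, d, e}  B3 = {c, e, f}  B4 = {a, b, e}
Tree: B1–B2, B1–B3, B1–B4

Every bag has size at most 3, so the width is 3 − 1 = 2 and tw(G) ≤ 2. Conversely, {c, e, f} is a clique of size 3, and the vertices of any clique must share a bag in every tree decomposition; so some bag has ≥ 3 vertices and tw(G) ≥ 2. The upper and lower bounds meet at 2, so that is the treewidth.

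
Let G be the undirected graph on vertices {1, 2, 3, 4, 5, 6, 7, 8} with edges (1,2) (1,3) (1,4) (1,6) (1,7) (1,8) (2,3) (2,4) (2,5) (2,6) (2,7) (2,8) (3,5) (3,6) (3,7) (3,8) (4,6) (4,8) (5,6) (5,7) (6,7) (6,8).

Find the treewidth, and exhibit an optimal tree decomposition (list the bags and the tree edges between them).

Treewidth 4.
One optimal decomposition is:
Bags: B1 = {1, 2, 3, 6, 8}  B2 = {1, 2, 3, 6, 7}  B3 = {2, 3, 5, 6, 7}  B4 = {1, 2, 4, 6, 8}
Tree: B1–B2, B2–B3, B1–B4

Every bag has size at most 5, so the width is 5 − 1 = 4 and tw(G) ≤ 4. On the other hand G contains the 5-clique {1, 2, 3, 6, 8}. A clique must lie in a single bag of any decomposition, so no decomposition can have width below 4. Hence tw(G) = 4 exactly.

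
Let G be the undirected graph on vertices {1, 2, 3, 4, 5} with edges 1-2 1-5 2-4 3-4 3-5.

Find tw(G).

2

A width-2 tree decomposition is:
Bags: B1 = {1, 2, 5}  B2 = {2, 3, 5}  B3 = {2, 3, 4}
Tree: B1–B2, B2–B3
The largest bag has 3 vertices, giving width 2; this decomposition certifies tw(G) ≤ 2. The edges 2–1–5–3–4–2 form a cycle, so G is not a tree and its treewidth is at least 2. Therefore the treewidth is 2.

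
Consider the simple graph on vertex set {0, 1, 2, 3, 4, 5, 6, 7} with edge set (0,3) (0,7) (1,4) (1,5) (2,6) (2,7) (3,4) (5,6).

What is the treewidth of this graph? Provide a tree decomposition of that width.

Treewidth 2.
One optimal decomposition is:
Bags: B1 = {1, 3, 4}  B2 = {1, 3, 5}  B3 = {3, 5, 6}  B4 = {2, 3, 6}  B5 = {2, 3, 7}  B6 = {0, 3, 7}
Tree: B1–B2, B2–B3, B3–B4, B4–B5, B5–B6

The largest bag has 3 vertices, giving width 2; this decomposition certifies tw(G) ≤ 2. Since 3–4–1–5–6–2–7–0–3 is a cycle in G, G is not acyclic. Forests are exactly the graphs of treewidth ≤ 1, so tw(G) ≥ 2. Hence tw(G) = 2 exactly.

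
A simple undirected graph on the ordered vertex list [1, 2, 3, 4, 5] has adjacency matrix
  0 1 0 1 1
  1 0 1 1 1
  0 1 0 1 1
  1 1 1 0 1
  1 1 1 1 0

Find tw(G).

3

A width-3 tree decomposition is:
Bags: B1 = {1, 2, 4, 5}  B2 = {2, 3, 4, 5}
Tree: B1–B2
Each bag holds 4 vertices, so the decomposition has width 3, which upper-bounds the treewidth. Conversely, {1, 2, 4, 5} is a clique of size 4, and the vertices of any clique must share a bag in every tree decomposition; so some bag has ≥ 4 vertices and tw(G) ≥ 3. Combining the bounds, tw(G) = 3.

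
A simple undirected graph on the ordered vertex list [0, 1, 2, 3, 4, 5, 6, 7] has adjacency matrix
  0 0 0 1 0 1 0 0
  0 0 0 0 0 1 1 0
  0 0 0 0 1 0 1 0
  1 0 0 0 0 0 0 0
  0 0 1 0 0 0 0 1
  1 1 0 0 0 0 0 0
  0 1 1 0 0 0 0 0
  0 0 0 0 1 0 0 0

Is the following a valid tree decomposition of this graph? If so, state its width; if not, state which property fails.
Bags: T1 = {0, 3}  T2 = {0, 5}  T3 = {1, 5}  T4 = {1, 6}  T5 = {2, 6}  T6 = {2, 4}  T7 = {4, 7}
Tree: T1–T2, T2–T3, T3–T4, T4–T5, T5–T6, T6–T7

Vertex coverage: the bags together contain {0, 1, 2, 3, 4, 5, 6, 7}, the full vertex set. Edge coverage: each edge of G has both endpoints in at least one bag. Running intersection: for every vertex, the bags containing it form a connected subtree. All three properties hold, so this is a valid tree decomposition of width max|bag| − 1 = 1, and hence tw(G) ≤ 1.

Yes; width 1.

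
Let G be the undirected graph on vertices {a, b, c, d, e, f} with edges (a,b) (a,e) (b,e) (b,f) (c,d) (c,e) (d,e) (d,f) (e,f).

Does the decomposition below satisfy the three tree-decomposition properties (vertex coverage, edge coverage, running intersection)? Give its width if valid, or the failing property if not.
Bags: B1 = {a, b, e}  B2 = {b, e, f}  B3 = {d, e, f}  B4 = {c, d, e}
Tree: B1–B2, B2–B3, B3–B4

Every vertex of G appears in some bag (union = {a, b, c, d, e, f}); every edge is covered by a bag; and for each vertex v the set of bags containing v is connected in the bag tree. The decomposition is therefore valid. The largest bag has 3 vertices, so the width is 2.

Yes; width 2.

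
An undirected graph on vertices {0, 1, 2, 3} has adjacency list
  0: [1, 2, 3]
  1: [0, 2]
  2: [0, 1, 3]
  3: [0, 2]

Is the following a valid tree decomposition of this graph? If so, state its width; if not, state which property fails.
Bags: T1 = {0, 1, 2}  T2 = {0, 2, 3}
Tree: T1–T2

Vertex coverage: the bags together contain {0, 1, 2, 3}, the full vertex set. Edge coverage: each edge of G has both endpoints in at least one bag. Running intersection: for every vertex, the bags containing it form a connected subtree. All three properties hold, so this is a valid tree decomposition of width max|bag| − 1 = 2, and hence tw(G) ≤ 2.

Yes; width 2.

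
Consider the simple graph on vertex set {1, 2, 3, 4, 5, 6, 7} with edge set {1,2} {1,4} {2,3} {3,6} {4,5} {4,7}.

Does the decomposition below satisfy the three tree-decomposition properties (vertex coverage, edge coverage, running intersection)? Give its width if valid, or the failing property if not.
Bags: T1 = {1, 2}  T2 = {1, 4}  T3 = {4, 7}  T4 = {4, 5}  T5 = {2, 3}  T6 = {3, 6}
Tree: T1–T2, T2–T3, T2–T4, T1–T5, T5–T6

Yes; width 1.

Vertex coverage: the bags together contain {1, 2, 3, 4, 5, 6, 7}, the full vertex set. Edge coverage: each edge of G has both endpoints in at least one bag. Running intersection: for every vertex, the bags containing it form a connected subtree. All three properties hold, so this is a valid tree decomposition of width max|bag| − 1 = 1, and hence tw(G) ≤ 1.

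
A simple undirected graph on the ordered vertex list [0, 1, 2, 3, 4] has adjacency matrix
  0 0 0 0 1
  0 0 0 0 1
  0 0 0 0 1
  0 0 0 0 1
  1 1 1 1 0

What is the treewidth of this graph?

A width-1 tree decomposition is:
Bags: B1 = {3, 4}  B2 = {2, 4}  B3 = {0, 4}  B4 = {1, 4}
Tree: B1–B2, B2–B3, B2–B4
The largest bag has 2 vertices, giving width 1; this decomposition certifies tw(G) ≤ 1. G has an edge, so its treewidth is at least 1. Hence tw(G) = 1 exactly.

1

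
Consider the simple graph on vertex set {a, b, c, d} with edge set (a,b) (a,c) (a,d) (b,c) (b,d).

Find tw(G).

A width-2 tree decomposition is:
Bags: B1 = {a, b, d}  B2 = {a, b, c}
Tree: B1–B2
The largest bag has 3 vertices, giving width 2; this decomposition certifies tw(G) ≤ 2. On the other hand G contains the 3-clique {a, b, d}. A clique must lie in a single bag of any decomposition, so no decomposition can have width below 2. Therefore the treewidth is 2.

2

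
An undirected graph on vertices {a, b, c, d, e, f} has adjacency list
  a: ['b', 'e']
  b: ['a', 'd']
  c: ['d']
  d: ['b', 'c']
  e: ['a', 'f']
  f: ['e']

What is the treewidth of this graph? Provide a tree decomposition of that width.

Treewidth 1.
Bags: B1 = {c, d}  B2 = {b, d}  B3 = {a, b}  B4 = {a, e}  B5 = {e, f}
Tree: B1–B2, B2–B3, B3–B4, B4–B5

Each bag holds 2 vertices, so the decomposition has width 1, which upper-bounds the treewidth. Any graph with an edge has treewidth ≥ 1, and G has the edge c–d. Hence tw(G) = 1 exactly.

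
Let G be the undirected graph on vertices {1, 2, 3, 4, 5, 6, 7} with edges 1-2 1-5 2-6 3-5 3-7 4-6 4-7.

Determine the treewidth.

2

A width-2 tree decomposition is:
Bags: B1 = {1, 2, 5}  B2 = {2, 3, 5}  B3 = {2, 3, 7}  B4 = {2, 4, 7}  B5 = {2, 4, 6}
Tree: B1–B2, B2–B3, B3–B4, B4–B5
Every bag has size at most 3, so the width is 3 − 1 = 2 and tw(G) ≤ 2. Since 2–1–5–3–7–4–6–2 is a cycle in G, G is not acyclic. Forests are exactly the graphs of treewidth ≤ 1, so tw(G) ≥ 2. The upper and lower bounds meet at 2, so that is the treewidth.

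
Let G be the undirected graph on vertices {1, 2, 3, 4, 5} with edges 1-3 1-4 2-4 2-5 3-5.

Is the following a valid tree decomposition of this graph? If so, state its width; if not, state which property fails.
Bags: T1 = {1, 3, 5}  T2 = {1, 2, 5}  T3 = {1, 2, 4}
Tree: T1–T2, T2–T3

Yes; width 2.

Checking the three conditions: (i) the bags cover all of {1, 2, 3, 4, 5}; (ii) for each edge, some bag contains both endpoints; (iii) the bags containing any fixed vertex form a subtree. All hold, so the decomposition is valid with width 3 − 1 = 2.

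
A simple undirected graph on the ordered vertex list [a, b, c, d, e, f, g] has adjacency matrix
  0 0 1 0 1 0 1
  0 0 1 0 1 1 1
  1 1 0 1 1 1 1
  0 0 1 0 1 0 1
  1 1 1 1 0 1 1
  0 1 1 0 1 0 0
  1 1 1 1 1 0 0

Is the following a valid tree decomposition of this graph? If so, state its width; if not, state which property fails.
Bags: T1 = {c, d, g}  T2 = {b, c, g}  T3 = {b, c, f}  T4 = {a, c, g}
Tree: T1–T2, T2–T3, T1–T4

No — vertex e appears in no bag.

A tree decomposition must satisfy three properties: every vertex lies in some bag; for every edge, both endpoints lie together in some bag; and for every vertex, the bags containing it form a connected subtree. Here vertex e appears in no bag, so the decomposition is invalid.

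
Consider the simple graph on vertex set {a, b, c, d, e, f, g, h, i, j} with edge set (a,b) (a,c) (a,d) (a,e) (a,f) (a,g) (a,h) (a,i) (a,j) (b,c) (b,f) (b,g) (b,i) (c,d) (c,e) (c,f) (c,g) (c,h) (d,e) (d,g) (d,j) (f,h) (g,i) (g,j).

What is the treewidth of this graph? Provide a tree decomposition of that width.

Treewidth 3.
One such decomposition:
Bags: B1 = {a, b, c, g}  B2 = {a, c, d, g}  B3 = {a, d, g, j}  B4 = {a, b, c, f}  B5 = {a, c, f, h}  B6 = {a, b, g, i}  B7 = {a, c, d, e}
Tree: B1–B2, B2–B3, B1–B4, B4–B5, B1–B6, B2–B7

Every bag has size at most 4, so the width is 4 − 1 = 3 and tw(G) ≤ 3. For the lower bound, the 4 vertices {a, d, g, j} are pairwise adjacent, and any tree decomposition puts a clique entirely inside one bag — forcing width ≥ 3. The upper and lower bounds meet at 3, so that is the treewidth.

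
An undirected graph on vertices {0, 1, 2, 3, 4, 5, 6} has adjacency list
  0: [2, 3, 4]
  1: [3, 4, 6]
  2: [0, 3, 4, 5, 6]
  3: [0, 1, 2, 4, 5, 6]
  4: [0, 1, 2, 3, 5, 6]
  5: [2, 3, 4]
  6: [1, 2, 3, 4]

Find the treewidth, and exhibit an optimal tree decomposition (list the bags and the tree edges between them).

Treewidth 3.
One such decomposition:
Bags: B1 = {0, 2, 3, 4}  B2 = {2, 3, 4, 5}  B3 = {2, 3, 4, 6}  B4 = {1, 3, 4, 6}
Tree: B1–B2, B2–B3, B3–B4

The largest bag has 4 vertices, giving width 3; this decomposition certifies tw(G) ≤ 3. On the other hand G contains the 4-clique {1, 3, 4, 6}. A clique must lie in a single bag of any decomposition, so no decomposition can have width below 3. Combining the bounds, tw(G) = 3.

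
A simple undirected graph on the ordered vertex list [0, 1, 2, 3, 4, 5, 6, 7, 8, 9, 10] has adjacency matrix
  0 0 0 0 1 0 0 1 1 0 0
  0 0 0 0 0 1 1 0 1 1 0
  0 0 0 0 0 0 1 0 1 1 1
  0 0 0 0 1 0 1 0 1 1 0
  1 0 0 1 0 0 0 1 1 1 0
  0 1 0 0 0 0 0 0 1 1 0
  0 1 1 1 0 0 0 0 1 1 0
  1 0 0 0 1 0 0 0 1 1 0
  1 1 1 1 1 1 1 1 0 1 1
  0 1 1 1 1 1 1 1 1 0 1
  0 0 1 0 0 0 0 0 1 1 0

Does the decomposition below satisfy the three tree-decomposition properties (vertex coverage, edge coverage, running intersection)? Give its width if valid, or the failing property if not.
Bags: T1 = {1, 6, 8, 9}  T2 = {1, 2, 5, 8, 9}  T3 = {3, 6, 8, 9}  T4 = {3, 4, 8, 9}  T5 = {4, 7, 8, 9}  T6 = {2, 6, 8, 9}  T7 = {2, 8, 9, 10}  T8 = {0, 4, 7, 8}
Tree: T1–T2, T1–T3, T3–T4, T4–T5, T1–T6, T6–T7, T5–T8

No — bags containing vertex 2 are not connected in the tree.

A tree decomposition must satisfy three properties: every vertex lies in some bag; for every edge, both endpoints lie together in some bag; and for every vertex, the bags containing it form a connected subtree. Here bags containing vertex 2 are not connected in the tree, so the decomposition is invalid.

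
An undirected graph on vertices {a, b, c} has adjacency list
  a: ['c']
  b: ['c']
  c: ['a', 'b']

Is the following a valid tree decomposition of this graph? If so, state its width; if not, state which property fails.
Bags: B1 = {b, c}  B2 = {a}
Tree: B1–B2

No — edge (c,a) lies in no bag.

A tree decomposition must satisfy three properties: every vertex lies in some bag; for every edge, both endpoints lie together in some bag; and for every vertex, the bags containing it form a connected subtree. Here edge (c,a) lies in no bag, so the decomposition is invalid.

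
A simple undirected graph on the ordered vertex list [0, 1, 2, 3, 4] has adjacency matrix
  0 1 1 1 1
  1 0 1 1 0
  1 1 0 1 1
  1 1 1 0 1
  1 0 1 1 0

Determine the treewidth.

3

A width-3 tree decomposition is:
Bags: B1 = {0, 1, 2, 3}  B2 = {0, 2, 3, 4}
Tree: B1–B2
Every bag has size at most 4, so the width is 4 − 1 = 3 and tw(G) ≤ 3. For the lower bound, the 4 vertices {0, 1, 2, 3} are pairwise adjacent, and any tree decomposition puts a clique entirely inside one bag — forcing width ≥ 3. The upper and lower bounds meet at 3, so that is the treewidth.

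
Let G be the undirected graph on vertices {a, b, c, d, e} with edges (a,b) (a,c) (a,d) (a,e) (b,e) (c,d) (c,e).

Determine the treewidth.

2

A width-2 tree decomposition is:
Bags: B1 = {a, c, e}  B2 = {a, b, e}  B3 = {a, c, d}
Tree: B1–B2, B1–B3
The largest bag has 3 vertices, giving width 2; this decomposition certifies tw(G) ≤ 2. Conversely, {a, c, d} is a clique of size 3, and the vertices of any clique must share a bag in every tree decomposition; so some bag has ≥ 3 vertices and tw(G) ≥ 2. Therefore the treewidth is 2.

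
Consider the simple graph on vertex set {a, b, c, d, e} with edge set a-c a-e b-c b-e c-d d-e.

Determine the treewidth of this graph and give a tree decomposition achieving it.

Treewidth 2.
Bags: B1 = {a, c, e}  B2 = {b, c, e}  B3 = {c, d, e}
Tree: B1–B2, B2–B3

Each bag holds 3 vertices, so the decomposition has width 2, which upper-bounds the treewidth. Since a–e–b–c–a is a cycle in G, G is not acyclic. Forests are exactly the graphs of treewidth ≤ 1, so tw(G) ≥ 2. Combining the bounds, tw(G) = 2.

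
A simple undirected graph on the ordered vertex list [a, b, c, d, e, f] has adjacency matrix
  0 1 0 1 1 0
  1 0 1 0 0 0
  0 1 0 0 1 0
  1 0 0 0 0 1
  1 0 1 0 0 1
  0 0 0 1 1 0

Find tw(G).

2

A width-2 tree decomposition is:
Bags: B1 = {a, d, f}  B2 = {a, e, f}  B3 = {a, b, e}  B4 = {b, c, e}
Tree: B1–B2, B2–B3, B3–B4
The largest bag has 3 vertices, giving width 2; this decomposition certifies tw(G) ≤ 2. The edges d–f–e–a–d form a cycle, so G is not a tree and its treewidth is at least 2. Combining the bounds, tw(G) = 2.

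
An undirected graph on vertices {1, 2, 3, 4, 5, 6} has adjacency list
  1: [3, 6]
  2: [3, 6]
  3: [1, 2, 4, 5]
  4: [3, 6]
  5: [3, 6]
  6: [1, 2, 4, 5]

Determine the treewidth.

2

A width-2 tree decomposition is:
Bags: B1 = {3, 5, 6}  B2 = {2, 3, 6}  B3 = {1, 3, 6}  B4 = {3, 4, 6}
Tree: B1–B2, B2–B3, B3–B4
The largest bag has 3 vertices, giving width 2; this decomposition certifies tw(G) ≤ 2. Since 5–6–2–3–5 is a cycle in G, G is not acyclic. Forests are exactly the graphs of treewidth ≤ 1, so tw(G) ≥ 2. The upper and lower bounds meet at 2, so that is the treewidth.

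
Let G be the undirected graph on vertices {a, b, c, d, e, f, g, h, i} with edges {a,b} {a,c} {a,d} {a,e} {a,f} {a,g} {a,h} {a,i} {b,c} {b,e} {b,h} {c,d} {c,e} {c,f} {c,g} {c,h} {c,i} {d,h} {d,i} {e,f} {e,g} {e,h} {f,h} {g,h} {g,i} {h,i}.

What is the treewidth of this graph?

A width-4 tree decomposition is:
Bags: B1 = {a, c, e, g, h}  B2 = {a, c, g, h, i}  B3 = {a, c, e, f, h}  B4 = {a, c, d, h, i}  B5 = {a, b, c, e, h}
Tree: B1–B2, B1–B3, B2–B4, B1–B5
The largest bag has 5 vertices, giving width 4; this decomposition certifies tw(G) ≤ 4. On the other hand G contains the 5-clique {a, c, d, h, i}. A clique must lie in a single bag of any decomposition, so no decomposition can have width below 4. Therefore the treewidth is 4.

4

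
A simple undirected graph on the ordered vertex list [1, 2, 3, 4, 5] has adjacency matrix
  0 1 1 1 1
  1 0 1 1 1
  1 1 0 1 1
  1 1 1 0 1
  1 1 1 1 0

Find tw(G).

4

A width-4 tree decomposition is:
Bags: B1 = {1, 2, 3, 4, 5}
Tree: (single bag)
With just one bag of size 5, the width is 5 − 1 = 4, so tw(G) ≤ 4. Conversely, {1, 2, 3, 4, 5} is a clique of size 5, and the vertices of any clique must share a bag in every tree decomposition; so some bag has ≥ 5 vertices and tw(G) ≥ 4. The upper and lower bounds meet at 4, so that is the treewidth.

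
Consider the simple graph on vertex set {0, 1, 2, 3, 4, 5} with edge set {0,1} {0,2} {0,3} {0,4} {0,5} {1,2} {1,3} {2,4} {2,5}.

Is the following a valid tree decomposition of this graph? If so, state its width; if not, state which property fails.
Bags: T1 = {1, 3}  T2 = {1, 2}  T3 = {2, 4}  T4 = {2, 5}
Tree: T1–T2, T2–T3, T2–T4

A tree decomposition must satisfy three properties: every vertex lies in some bag; for every edge, both endpoints lie together in some bag; and for every vertex, the bags containing it form a connected subtree. Here vertex 0 appears in no bag, so the decomposition is invalid.

No — vertex 0 appears in no bag.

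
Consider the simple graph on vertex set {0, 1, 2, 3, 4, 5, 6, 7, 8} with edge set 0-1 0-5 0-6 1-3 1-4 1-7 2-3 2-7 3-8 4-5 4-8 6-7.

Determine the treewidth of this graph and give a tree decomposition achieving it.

The largest bag has 4 vertices, giving width 3; this decomposition certifies tw(G) ≤ 3. For the lower bound: the 4 vertex sets {2,6,7}, {3}, {1}, {0,4,5,8} are disjoint, each induces a connected subgraph, and every pair is joined by at least one edge of G. Contracting each set to a single vertex therefore yields K_{4} as a minor, and since treewidth is minor-monotone, tw(G) ≥ tw(K_{4}) = 3. Hence tw(G) = 3 exactly.

Treewidth 3.
One optimal decomposition is:
Bags: B1 = {2, 3, 6, 7}  B2 = {1, 3, 6, 7}  B3 = {0, 1, 3, 6}  B4 = {0, 1, 3, 8}  B5 = {0, 1, 4, 8}  B6 = {0, 4, 5, 8}
Tree: B1–B2, B2–B3, B3–B4, B4–B5, B5–B6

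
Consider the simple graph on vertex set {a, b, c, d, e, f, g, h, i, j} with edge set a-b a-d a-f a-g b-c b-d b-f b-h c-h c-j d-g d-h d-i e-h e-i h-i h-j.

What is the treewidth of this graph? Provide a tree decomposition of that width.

Treewidth 2.
One optimal decomposition is:
Bags: B1 = {a, b, d}  B2 = {a, b, f}  B3 = {b, d, h}  B4 = {b, c, h}  B5 = {d, h, i}  B6 = {e, h, i}  B7 = {a, d, g}  B8 = {c, h, j}
Tree: B1–B2, B1–B3, B3–B4, B3–B5, B5–B6, B1–B7, B4–B8

Every bag has size at most 3, so the width is 3 − 1 = 2 and tw(G) ≤ 2. For the lower bound, the 3 vertices {a, d, g} are pairwise adjacent, and any tree decomposition puts a clique entirely inside one bag — forcing width ≥ 2. Therefore the treewidth is 2.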